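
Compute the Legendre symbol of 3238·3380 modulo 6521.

By multiplicativity, (3238·3380/6521) = (3238/6521)·(3380/6521).
First factor (3238/6521):
(3238/6521)
  = (1619/6521)    [6521 ≡ 1 mod 8 ⇒ (2/6521) = +1]
  = (6521/1619)    [QR: 6521 ≡ 1 mod 4, sign kept]
  = (45/1619)    [6521 ≡ 45 mod 1619]
  = (1619/45)    [QR: 45 ≡ 1 mod 4, sign kept]
  = (44/45)    [1619 ≡ 44 mod 45]
  = (11/45)    [45 ≡ 5 mod 8 ⇒ (2/45)^2 = +1]
  = (45/11)    [QR: 45 ≡ 1 mod 4, sign kept]
  = (1/11)    [45 ≡ 1 mod 11]
  = 1    [(1/11) = 1]
Second factor (3380/6521):
(3380/6521)
  = (845/6521)    [6521 ≡ 1 mod 8 ⇒ (2/6521)^2 = +1]
  = (6521/845)    [QR: 845 ≡ 1 mod 4, sign kept]
  = (606/845)    [6521 ≡ 606 mod 845]
  = -(303/845)    [845 ≡ 5 mod 8 ⇒ (2/845) = -1]
  = -(845/303)    [QR: 845 ≡ 1 mod 4, sign kept]
  = -(239/303)    [845 ≡ 239 mod 303]
  = (303/239)    [QR: both ≡ 3 mod 4, sign flips]
  = (64/239)    [303 ≡ 64 mod 239]
  = (1/239)    [239 ≡ 7 mod 8 ⇒ (2/239)^6 = +1]
  = 1    [(1/239) = 1]
Product: (1)·(1) = 1.

1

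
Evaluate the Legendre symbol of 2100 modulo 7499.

-1

(2100 / 7499)
  = (525 / 7499)    [7499 ≡ 3 mod 8 ⇒ (2 / 7499)^2 = +1]
  = (7499 / 525)    [QR: 525 ≡ 1 mod 4, sign kept]
  = (149 / 525)    [7499 ≡ 149 mod 525]
  = (525 / 149)    [QR: 149 ≡ 1 mod 4, sign kept]
  = (78 / 149)    [525 ≡ 78 mod 149]
  = -(39 / 149)    [149 ≡ 5 mod 8 ⇒ (2 / 149) = -1]
  = -(149 / 39)    [QR: 149 ≡ 1 mod 4, sign kept]
  = -(32 / 39)    [149 ≡ 32 mod 39]
  = -(1 / 39)    [39 ≡ 7 mod 8 ⇒ (2 / 39)^5 = +1]
  = -1    [(1 / 39) = 1]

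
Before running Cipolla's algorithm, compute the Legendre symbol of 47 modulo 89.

1

(47|89)
  = (89|47)    [QR: 89 ≡ 1 mod 4, sign kept]
  = (42|47)    [89 ≡ 42 mod 47]
  = (21|47)    [47 ≡ 7 mod 8 ⇒ (2|47) = +1]
  = (47|21)    [QR: 21 ≡ 1 mod 4, sign kept]
  = (5|21)    [47 ≡ 5 mod 21]
  = (21|5)    [QR: 5 ≡ 1 mod 4, sign kept]
  = (1|5)    [21 ≡ 1 mod 5]
  = 1    [(1|5) = 1]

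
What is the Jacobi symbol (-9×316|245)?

By multiplicativity, (-9·316|245) = (-9|245)·(316|245).
First factor (-9|245):
(-9|245)
  = (236|245)    [-9 ≡ 236 mod 245]
  = (59|245)    [245 ≡ 5 mod 8 ⇒ (2|245)^2 = +1]
  = (245|59)    [QR: 245 ≡ 1 mod 4, sign kept]
  = (9|59)    [245 ≡ 9 mod 59]
  = (59|9)    [QR: 9 ≡ 1 mod 4, sign kept]
  = (5|9)    [59 ≡ 5 mod 9]
  = (9|5)    [QR: 5 ≡ 1 mod 4, sign kept]
  = (4|5)    [9 ≡ 4 mod 5]
  = (1|5)    [5 ≡ 5 mod 8 ⇒ (2|5)^2 = +1]
  = 1    [(1|5) = 1]
Second factor (316|245):
(316|245)
  = (71|245)    [316 ≡ 71 mod 245]
  = (245|71)    [QR: 245 ≡ 1 mod 4, sign kept]
  = (32|71)    [245 ≡ 32 mod 71]
  = (1|71)    [71 ≡ 7 mod 8 ⇒ (2|71)^5 = +1]
  = 1    [(1|71) = 1]
Product: (1)·(1) = 1.

1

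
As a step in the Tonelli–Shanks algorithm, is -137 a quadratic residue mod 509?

Pull out -1: (-137/509) = (-1/509)·(137/509). Since 509 ≡ 1 (mod 4), (-1/509) = +1. Now have (137/509).
137 ≡ 1 (mod 4), so quadratic reciprocity gives (137/509) = (509/137). Reduce: 509 ≡ 98 (mod 137). Now have (98/137).
Factor out 2: 98 = 2·49. Since 137 ≡ 1 (mod 8), (2/137) = +1. Now have (49/137).
49 ≡ 1 (mod 4), so quadratic reciprocity gives (49/137) = (137/49). Reduce: 137 ≡ 39 (mod 49). Now have (39/49).
49 ≡ 1 (mod 4), so quadratic reciprocity gives (39/49) = (49/39). Reduce: 49 ≡ 10 (mod 39). Now have (10/39).
Factor out 2: 10 = 2·5. Since 39 ≡ 7 (mod 8), (2/39) = +1. Now have (5/39).
5 ≡ 1 (mod 4), so quadratic reciprocity gives (5/39) = (39/5). Reduce: 39 ≡ 4 (mod 5). Now have (4/5).
Factor out 2: 4 = 2^2. Since 5 ≡ 5 (mod 8), (2/5) = -1, and (2/5)^2 = +1. Now have (1/5).
(1/5) = 1. Collecting the sign factors: 1.
The Legendre symbol is 1, so x^2 ≡ -137 (mod 509) has solution.

yes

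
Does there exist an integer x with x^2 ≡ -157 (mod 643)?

yes

(-157|643)
  = (486|643)    [-157 ≡ 486 mod 643]
  = -(243|643)    [643 ≡ 3 mod 8 ⇒ (2|643) = -1]
  = (643|243)    [QR: both ≡ 3 mod 4, sign flips]
  = (157|243)    [643 ≡ 157 mod 243]
  = (243|157)    [QR: 157 ≡ 1 mod 4, sign kept]
  = (86|157)    [243 ≡ 86 mod 157]
  = -(43|157)    [157 ≡ 5 mod 8 ⇒ (2|157) = -1]
  = -(157|43)    [QR: 157 ≡ 1 mod 4, sign kept]
  = -(28|43)    [157 ≡ 28 mod 43]
  = -(7|43)    [43 ≡ 3 mod 8 ⇒ (2|43)^2 = +1]
  = (43|7)    [QR: both ≡ 3 mod 4, sign flips]
  = (1|7)    [43 ≡ 1 mod 7]
  = 1    [(1|7) = 1]
(-157|643) = 1, and 643 is prime, so -157 is a quadratic residue mod 643.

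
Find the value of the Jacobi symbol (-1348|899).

Pull out -1: (-1348|899) = (-1|899)·(1348|899). Since 899 ≡ 3 (mod 4), (-1|899) = -1. Now have -(1348|899).
Reduce the numerator: 1348 ≡ 449 (mod 899), so (1348|899) = (449|899).
449 ≡ 1 (mod 4), so quadratic reciprocity gives (449|899) = (899|449). Reduce: 899 ≡ 1 (mod 449). Now have -(1|449).
(1|449) = 1. Collecting the sign factors: -1.

-1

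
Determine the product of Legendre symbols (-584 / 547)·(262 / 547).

By multiplicativity, (-584·262 / 547) = (-584 / 547)·(262 / 547).
First factor (-584 / 547):
Pull out -1: (-584 / 547) = (-1 / 547)·(584 / 547). Since 547 ≡ 3 (mod 4), (-1 / 547) = -1. Now have -(584 / 547).
Reduce the numerator: 584 ≡ 37 (mod 547), so (584 / 547) = (37 / 547).
37 ≡ 1 (mod 4), so quadratic reciprocity gives (37 / 547) = (547 / 37). Reduce: 547 ≡ 29 (mod 37). Now have -(29 / 37).
29 ≡ 1 (mod 4), so quadratic reciprocity gives (29 / 37) = (37 / 29). Reduce: 37 ≡ 8 (mod 29). Now have -(8 / 29).
Factor out 2: 8 = 2^3. Since 29 ≡ 5 (mod 8), (2 / 29) = -1, and (2 / 29)^3 = -1. Now have (1 / 29).
(1 / 29) = 1. Collecting the sign factors: 1.
Second factor (262 / 547):
Factor out 2: 262 = 2·131. Since 547 ≡ 3 (mod 8), (2 / 547) = -1. Now have -(131 / 547).
Both 131 ≡ 3 and 547 ≡ 3 (mod 4), so reciprocity gives (131 / 547) = -(547 / 131). Reduce: 547 ≡ 23 (mod 131). Now have (23 / 131).
Both 23 ≡ 3 and 131 ≡ 3 (mod 4), so reciprocity gives (23 / 131) = -(131 / 23). Reduce: 131 ≡ 16 (mod 23). Now have -(16 / 23).
Factor out 2: 16 = 2^4. Since 23 ≡ 7 (mod 8), (2 / 23) = +1, and (2 / 23)^4 = +1. Now have -(1 / 23).
(1 / 23) = 1. Collecting the sign factors: -1.
Product: (1)·(-1) = -1.

-1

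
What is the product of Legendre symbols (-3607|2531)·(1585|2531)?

By multiplicativity, (-3607·1585|2531) = (-3607|2531)·(1585|2531).
First factor (-3607|2531):
(-3607|2531)
  = (1455|2531)    [-3607 ≡ 1455 mod 2531]
  = -(2531|1455)    [QR: both ≡ 3 mod 4, sign flips]
  = -(1076|1455)    [2531 ≡ 1076 mod 1455]
  = -(269|1455)    [1455 ≡ 7 mod 8 ⇒ (2|1455)^2 = +1]
  = -(1455|269)    [QR: 269 ≡ 1 mod 4, sign kept]
  = -(110|269)    [1455 ≡ 110 mod 269]
  = (55|269)    [269 ≡ 5 mod 8 ⇒ (2|269) = -1]
  = (269|55)    [QR: 269 ≡ 1 mod 4, sign kept]
  = (49|55)    [269 ≡ 49 mod 55]
  = (55|49)    [QR: 49 ≡ 1 mod 4, sign kept]
  = (6|49)    [55 ≡ 6 mod 49]
  = (3|49)    [49 ≡ 1 mod 8 ⇒ (2|49) = +1]
  = (49|3)    [QR: 49 ≡ 1 mod 4, sign kept]
  = (1|3)    [49 ≡ 1 mod 3]
  = 1    [(1|3) = 1]
Second factor (1585|2531):
(1585|2531)
  = (2531|1585)    [QR: 1585 ≡ 1 mod 4, sign kept]
  = (946|1585)    [2531 ≡ 946 mod 1585]
  = (473|1585)    [1585 ≡ 1 mod 8 ⇒ (2|1585) = +1]
  = (1585|473)    [QR: 473 ≡ 1 mod 4, sign kept]
  = (166|473)    [1585 ≡ 166 mod 473]
  = (83|473)    [473 ≡ 1 mod 8 ⇒ (2|473) = +1]
  = (473|83)    [QR: 473 ≡ 1 mod 4, sign kept]
  = (58|83)    [473 ≡ 58 mod 83]
  = -(29|83)    [83 ≡ 3 mod 8 ⇒ (2|83) = -1]
  = -(83|29)    [QR: 29 ≡ 1 mod 4, sign kept]
  = -(25|29)    [83 ≡ 25 mod 29]
  = -(29|25)    [QR: 25 ≡ 1 mod 4, sign kept]
  = -(4|25)    [29 ≡ 4 mod 25]
  = -(1|25)    [25 ≡ 1 mod 8 ⇒ (2|25)^2 = +1]
  = -1    [(1|25) = 1]
Product: (1)·(-1) = -1.

-1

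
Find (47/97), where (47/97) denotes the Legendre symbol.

97 ≡ 1 (mod 4), so quadratic reciprocity gives (47/97) = (97/47). Reduce: 97 ≡ 3 (mod 47). Now have (3/47).
Both 3 ≡ 3 and 47 ≡ 3 (mod 4), so reciprocity gives (3/47) = -(47/3). Reduce: 47 ≡ 2 (mod 3). Now have -(2/3).
Factor out 2: 2 = 2. Since 3 ≡ 3 (mod 8), (2/3) = -1. Now have (1/3).
(1/3) = 1. Collecting the sign factors: 1.

1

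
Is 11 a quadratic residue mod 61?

no

(11/61)
  = (61/11)    [QR: 61 ≡ 1 mod 4, sign kept]
  = (6/11)    [61 ≡ 6 mod 11]
  = -(3/11)    [11 ≡ 3 mod 8 ⇒ (2/11) = -1]
  = (11/3)    [QR: both ≡ 3 mod 4, sign flips]
  = (2/3)    [11 ≡ 2 mod 3]
  = -(1/3)    [3 ≡ 3 mod 8 ⇒ (2/3) = -1]
  = -1    [(1/3) = 1]
The Legendre symbol is -1, so x^2 ≡ 11 (mod 61) has no solution.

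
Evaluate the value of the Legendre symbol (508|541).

-1

(508|541)
  = (127|541)    [541 ≡ 5 mod 8 ⇒ (2|541)^2 = +1]
  = (541|127)    [QR: 541 ≡ 1 mod 4, sign kept]
  = (33|127)    [541 ≡ 33 mod 127]
  = (127|33)    [QR: 33 ≡ 1 mod 4, sign kept]
  = (28|33)    [127 ≡ 28 mod 33]
  = (7|33)    [33 ≡ 1 mod 8 ⇒ (2|33)^2 = +1]
  = (33|7)    [QR: 33 ≡ 1 mod 4, sign kept]
  = (5|7)    [33 ≡ 5 mod 7]
  = (7|5)    [QR: 5 ≡ 1 mod 4, sign kept]
  = (2|5)    [7 ≡ 2 mod 5]
  = -(1|5)    [5 ≡ 5 mod 8 ⇒ (2|5) = -1]
  = -1    [(1|5) = 1]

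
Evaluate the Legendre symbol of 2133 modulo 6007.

(2133 / 6007)
  = (6007 / 2133)    [QR: 2133 ≡ 1 mod 4, sign kept]
  = (1741 / 2133)    [6007 ≡ 1741 mod 2133]
  = (2133 / 1741)    [QR: 1741 ≡ 1 mod 4, sign kept]
  = (392 / 1741)    [2133 ≡ 392 mod 1741]
  = -(49 / 1741)    [1741 ≡ 5 mod 8 ⇒ (2 / 1741)^3 = -1]
  = -(1741 / 49)    [QR: 49 ≡ 1 mod 4, sign kept]
  = -(26 / 49)    [1741 ≡ 26 mod 49]
  = -(13 / 49)    [49 ≡ 1 mod 8 ⇒ (2 / 49) = +1]
  = -(49 / 13)    [QR: 13 ≡ 1 mod 4, sign kept]
  = -(10 / 13)    [49 ≡ 10 mod 13]
  = (5 / 13)    [13 ≡ 5 mod 8 ⇒ (2 / 13) = -1]
  = (13 / 5)    [QR: 5 ≡ 1 mod 4, sign kept]
  = (3 / 5)    [13 ≡ 3 mod 5]
  = (5 / 3)    [QR: 5 ≡ 1 mod 4, sign kept]
  = (2 / 3)    [5 ≡ 2 mod 3]
  = -(1 / 3)    [3 ≡ 3 mod 8 ⇒ (2 / 3) = -1]
  = -1    [(1 / 3) = 1]

-1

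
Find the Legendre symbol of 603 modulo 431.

-1

(603|431)
  = (172|431)    [603 ≡ 172 mod 431]
  = (43|431)    [431 ≡ 7 mod 8 ⇒ (2|431)^2 = +1]
  = -(431|43)    [QR: both ≡ 3 mod 4, sign flips]
  = -(1|43)    [431 ≡ 1 mod 43]
  = -1    [(1|43) = 1]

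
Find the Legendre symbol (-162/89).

1

(-162/89)
  = (162/89)    [89 ≡ 1 mod 4 ⇒ (-1/89) = +1]
  = (73/89)    [162 ≡ 73 mod 89]
  = (89/73)    [QR: 73 ≡ 1 mod 4, sign kept]
  = (16/73)    [89 ≡ 16 mod 73]
  = (1/73)    [73 ≡ 1 mod 8 ⇒ (2/73)^4 = +1]
  = 1    [(1/73) = 1]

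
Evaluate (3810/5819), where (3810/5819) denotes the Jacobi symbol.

(3810/5819)
  = -(1905/5819)    [5819 ≡ 3 mod 8 ⇒ (2/5819) = -1]
  = -(5819/1905)    [QR: 1905 ≡ 1 mod 4, sign kept]
  = -(104/1905)    [5819 ≡ 104 mod 1905]
  = -(13/1905)    [1905 ≡ 1 mod 8 ⇒ (2/1905)^3 = +1]
  = -(1905/13)    [QR: 13 ≡ 1 mod 4, sign kept]
  = -(7/13)    [1905 ≡ 7 mod 13]
  = -(13/7)    [QR: 13 ≡ 1 mod 4, sign kept]
  = -(6/7)    [13 ≡ 6 mod 7]
  = -(3/7)    [7 ≡ 7 mod 8 ⇒ (2/7) = +1]
  = (7/3)    [QR: both ≡ 3 mod 4, sign flips]
  = (1/3)    [7 ≡ 1 mod 3]
  = 1    [(1/3) = 1]

1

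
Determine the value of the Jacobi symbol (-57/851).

Pull out -1: (-57/851) = (-1/851)·(57/851). Since 851 ≡ 3 (mod 4), (-1/851) = -1. Now have -(57/851).
57 ≡ 1 (mod 4), so quadratic reciprocity gives (57/851) = (851/57). Reduce: 851 ≡ 53 (mod 57). Now have -(53/57).
53 ≡ 1 (mod 4), so quadratic reciprocity gives (53/57) = (57/53). Reduce: 57 ≡ 4 (mod 53). Now have -(4/53).
Factor out 2: 4 = 2^2. Since 53 ≡ 5 (mod 8), (2/53) = -1, and (2/53)^2 = +1. Now have -(1/53).
(1/53) = 1. Collecting the sign factors: -1.

-1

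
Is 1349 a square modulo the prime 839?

no

Reduce the numerator: 1349 ≡ 510 (mod 839), so (1349/839) = (510/839).
Factor out 2: 510 = 2·255. Since 839 ≡ 7 (mod 8), (2/839) = +1. Now have (255/839).
Both 255 ≡ 3 and 839 ≡ 3 (mod 4), so reciprocity gives (255/839) = -(839/255). Reduce: 839 ≡ 74 (mod 255). Now have -(74/255).
Factor out 2: 74 = 2·37. Since 255 ≡ 7 (mod 8), (2/255) = +1. Now have -(37/255).
37 ≡ 1 (mod 4), so quadratic reciprocity gives (37/255) = (255/37). Reduce: 255 ≡ 33 (mod 37). Now have -(33/37).
33 ≡ 1 (mod 4), so quadratic reciprocity gives (33/37) = (37/33). Reduce: 37 ≡ 4 (mod 33). Now have -(4/33).
Factor out 2: 4 = 2^2. Since 33 ≡ 1 (mod 8), (2/33) = +1, and (2/33)^2 = +1. Now have -(1/33).
(1/33) = 1. Collecting the sign factors: -1.
The Legendre symbol is -1, so x^2 ≡ 1349 (mod 839) has no solution.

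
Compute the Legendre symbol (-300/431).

(-300/431)
  = -(300/431)    [431 ≡ 3 mod 4 ⇒ (-1/431) = -1]
  = -(75/431)    [431 ≡ 7 mod 8 ⇒ (2/431)^2 = +1]
  = (431/75)    [QR: both ≡ 3 mod 4, sign flips]
  = (56/75)    [431 ≡ 56 mod 75]
  = -(7/75)    [75 ≡ 3 mod 8 ⇒ (2/75)^3 = -1]
  = (75/7)    [QR: both ≡ 3 mod 4, sign flips]
  = (5/7)    [75 ≡ 5 mod 7]
  = (7/5)    [QR: 5 ≡ 1 mod 4, sign kept]
  = (2/5)    [7 ≡ 2 mod 5]
  = -(1/5)    [5 ≡ 5 mod 8 ⇒ (2/5) = -1]
  = -1    [(1/5) = 1]

-1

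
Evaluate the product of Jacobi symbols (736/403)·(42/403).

-1

By multiplicativity, (736·42/403) = (736/403)·(42/403).
First factor (736/403):
Reduce the numerator: 736 ≡ 333 (mod 403), so (736/403) = (333/403).
333 ≡ 1 (mod 4), so quadratic reciprocity gives (333/403) = (403/333). Reduce: 403 ≡ 70 (mod 333). Now have (70/333).
Factor out 2: 70 = 2·35. Since 333 ≡ 5 (mod 8), (2/333) = -1. Now have -(35/333).
333 ≡ 1 (mod 4), so quadratic reciprocity gives (35/333) = (333/35). Reduce: 333 ≡ 18 (mod 35). Now have -(18/35).
Factor out 2: 18 = 2·9. Since 35 ≡ 3 (mod 8), (2/35) = -1. Now have (9/35).
9 ≡ 1 (mod 4), so quadratic reciprocity gives (9/35) = (35/9). Reduce: 35 ≡ 8 (mod 9). Now have (8/9).
Factor out 2: 8 = 2^3. Since 9 ≡ 1 (mod 8), (2/9) = +1, and (2/9)^3 = +1. Now have (1/9).
(1/9) = 1. Collecting the sign factors: 1.
Second factor (42/403):
Factor out 2: 42 = 2·21. Since 403 ≡ 3 (mod 8), (2/403) = -1. Now have -(21/403).
21 ≡ 1 (mod 4), so quadratic reciprocity gives (21/403) = (403/21). Reduce: 403 ≡ 4 (mod 21). Now have -(4/21).
Factor out 2: 4 = 2^2. Since 21 ≡ 5 (mod 8), (2/21) = -1, and (2/21)^2 = +1. Now have -(1/21).
(1/21) = 1. Collecting the sign factors: -1.
Product: (1)·(-1) = -1.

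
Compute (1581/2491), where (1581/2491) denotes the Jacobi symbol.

-1

(1581/2491)
  = (2491/1581)    [QR: 1581 ≡ 1 mod 4, sign kept]
  = (910/1581)    [2491 ≡ 910 mod 1581]
  = -(455/1581)    [1581 ≡ 5 mod 8 ⇒ (2/1581) = -1]
  = -(1581/455)    [QR: 1581 ≡ 1 mod 4, sign kept]
  = -(216/455)    [1581 ≡ 216 mod 455]
  = -(27/455)    [455 ≡ 7 mod 8 ⇒ (2/455)^3 = +1]
  = (455/27)    [QR: both ≡ 3 mod 4, sign flips]
  = (23/27)    [455 ≡ 23 mod 27]
  = -(27/23)    [QR: both ≡ 3 mod 4, sign flips]
  = -(4/23)    [27 ≡ 4 mod 23]
  = -(1/23)    [23 ≡ 7 mod 8 ⇒ (2/23)^2 = +1]
  = -1    [(1/23) = 1]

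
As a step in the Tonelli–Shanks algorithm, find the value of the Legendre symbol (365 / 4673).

-1

(365 / 4673)
  = (4673 / 365)    [QR: 365 ≡ 1 mod 4, sign kept]
  = (293 / 365)    [4673 ≡ 293 mod 365]
  = (365 / 293)    [QR: 293 ≡ 1 mod 4, sign kept]
  = (72 / 293)    [365 ≡ 72 mod 293]
  = -(9 / 293)    [293 ≡ 5 mod 8 ⇒ (2 / 293)^3 = -1]
  = -(293 / 9)    [QR: 9 ≡ 1 mod 4, sign kept]
  = -(5 / 9)    [293 ≡ 5 mod 9]
  = -(9 / 5)    [QR: 5 ≡ 1 mod 4, sign kept]
  = -(4 / 5)    [9 ≡ 4 mod 5]
  = -(1 / 5)    [5 ≡ 5 mod 8 ⇒ (2 / 5)^2 = +1]
  = -1    [(1 / 5) = 1]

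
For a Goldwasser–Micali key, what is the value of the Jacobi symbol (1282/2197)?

-1

Factor out 2: 1282 = 2·641. Since 2197 ≡ 5 (mod 8), (2/2197) = -1. Now have -(641/2197).
641 ≡ 1 (mod 4), so quadratic reciprocity gives (641/2197) = (2197/641). Reduce: 2197 ≡ 274 (mod 641). Now have -(274/641).
Factor out 2: 274 = 2·137. Since 641 ≡ 1 (mod 8), (2/641) = +1. Now have -(137/641).
137 ≡ 1 (mod 4), so quadratic reciprocity gives (137/641) = (641/137). Reduce: 641 ≡ 93 (mod 137). Now have -(93/137).
93 ≡ 1 (mod 4), so quadratic reciprocity gives (93/137) = (137/93). Reduce: 137 ≡ 44 (mod 93). Now have -(44/93).
Factor out 2: 44 = 2^2·11. Since 93 ≡ 5 (mod 8), (2/93) = -1, and (2/93)^2 = +1. Now have -(11/93).
93 ≡ 1 (mod 4), so quadratic reciprocity gives (11/93) = (93/11). Reduce: 93 ≡ 5 (mod 11). Now have -(5/11).
5 ≡ 1 (mod 4), so quadratic reciprocity gives (5/11) = (11/5). Reduce: 11 ≡ 1 (mod 5). Now have -(1/5).
(1/5) = 1. Collecting the sign factors: -1.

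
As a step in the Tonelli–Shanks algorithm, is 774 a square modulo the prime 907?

yes

(774/907)
  = -(387/907)    [907 ≡ 3 mod 8 ⇒ (2/907) = -1]
  = (907/387)    [QR: both ≡ 3 mod 4, sign flips]
  = (133/387)    [907 ≡ 133 mod 387]
  = (387/133)    [QR: 133 ≡ 1 mod 4, sign kept]
  = (121/133)    [387 ≡ 121 mod 133]
  = (133/121)    [QR: 121 ≡ 1 mod 4, sign kept]
  = (12/121)    [133 ≡ 12 mod 121]
  = (3/121)    [121 ≡ 1 mod 8 ⇒ (2/121)^2 = +1]
  = (121/3)    [QR: 121 ≡ 1 mod 4, sign kept]
  = (1/3)    [121 ≡ 1 mod 3]
  = 1    [(1/3) = 1]
The Legendre symbol is 1, so x^2 ≡ 774 (mod 907) has solution.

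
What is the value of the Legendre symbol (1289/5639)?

1289 ≡ 1 (mod 4), so quadratic reciprocity gives (1289/5639) = (5639/1289). Reduce: 5639 ≡ 483 (mod 1289). Now have (483/1289).
1289 ≡ 1 (mod 4), so quadratic reciprocity gives (483/1289) = (1289/483). Reduce: 1289 ≡ 323 (mod 483). Now have (323/483).
Both 323 ≡ 3 and 483 ≡ 3 (mod 4), so reciprocity gives (323/483) = -(483/323). Reduce: 483 ≡ 160 (mod 323). Now have -(160/323).
Factor out 2: 160 = 2^5·5. Since 323 ≡ 3 (mod 8), (2/323) = -1, and (2/323)^5 = -1. Now have (5/323).
5 ≡ 1 (mod 4), so quadratic reciprocity gives (5/323) = (323/5). Reduce: 323 ≡ 3 (mod 5). Now have (3/5).
5 ≡ 1 (mod 4), so quadratic reciprocity gives (3/5) = (5/3). Reduce: 5 ≡ 2 (mod 3). Now have (2/3).
Factor out 2: 2 = 2. Since 3 ≡ 3 (mod 8), (2/3) = -1. Now have -(1/3).
(1/3) = 1. Collecting the sign factors: -1.

-1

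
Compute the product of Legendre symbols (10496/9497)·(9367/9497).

-1

By multiplicativity, (10496·9367/9497) = (10496/9497)·(9367/9497).
First factor (10496/9497):
(10496/9497)
  = (999/9497)    [10496 ≡ 999 mod 9497]
  = (9497/999)    [QR: 9497 ≡ 1 mod 4, sign kept]
  = (506/999)    [9497 ≡ 506 mod 999]
  = (253/999)    [999 ≡ 7 mod 8 ⇒ (2/999) = +1]
  = (999/253)    [QR: 253 ≡ 1 mod 4, sign kept]
  = (240/253)    [999 ≡ 240 mod 253]
  = (15/253)    [253 ≡ 5 mod 8 ⇒ (2/253)^4 = +1]
  = (253/15)    [QR: 253 ≡ 1 mod 4, sign kept]
  = (13/15)    [253 ≡ 13 mod 15]
  = (15/13)    [QR: 13 ≡ 1 mod 4, sign kept]
  = (2/13)    [15 ≡ 2 mod 13]
  = -(1/13)    [13 ≡ 5 mod 8 ⇒ (2/13) = -1]
  = -1    [(1/13) = 1]
Second factor (9367/9497):
(9367/9497)
  = (9497/9367)    [QR: 9497 ≡ 1 mod 4, sign kept]
  = (130/9367)    [9497 ≡ 130 mod 9367]
  = (65/9367)    [9367 ≡ 7 mod 8 ⇒ (2/9367) = +1]
  = (9367/65)    [QR: 65 ≡ 1 mod 4, sign kept]
  = (7/65)    [9367 ≡ 7 mod 65]
  = (65/7)    [QR: 65 ≡ 1 mod 4, sign kept]
  = (2/7)    [65 ≡ 2 mod 7]
  = (1/7)    [7 ≡ 7 mod 8 ⇒ (2/7) = +1]
  = 1    [(1/7) = 1]
Product: (-1)·(1) = -1.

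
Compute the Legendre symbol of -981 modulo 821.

(-981 / 821)
  = (661 / 821)    [-981 ≡ 661 mod 821]
  = (821 / 661)    [QR: 661 ≡ 1 mod 4, sign kept]
  = (160 / 661)    [821 ≡ 160 mod 661]
  = -(5 / 661)    [661 ≡ 5 mod 8 ⇒ (2 / 661)^5 = -1]
  = -(661 / 5)    [QR: 5 ≡ 1 mod 4, sign kept]
  = -(1 / 5)    [661 ≡ 1 mod 5]
  = -1    [(1 / 5) = 1]

-1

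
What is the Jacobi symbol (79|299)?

-1

(79|299)
  = -(299|79)    [QR: both ≡ 3 mod 4, sign flips]
  = -(62|79)    [299 ≡ 62 mod 79]
  = -(31|79)    [79 ≡ 7 mod 8 ⇒ (2|79) = +1]
  = (79|31)    [QR: both ≡ 3 mod 4, sign flips]
  = (17|31)    [79 ≡ 17 mod 31]
  = (31|17)    [QR: 17 ≡ 1 mod 4, sign kept]
  = (14|17)    [31 ≡ 14 mod 17]
  = (7|17)    [17 ≡ 1 mod 8 ⇒ (2|17) = +1]
  = (17|7)    [QR: 17 ≡ 1 mod 4, sign kept]
  = (3|7)    [17 ≡ 3 mod 7]
  = -(7|3)    [QR: both ≡ 3 mod 4, sign flips]
  = -(1|3)    [7 ≡ 1 mod 3]
  = -1    [(1|3) = 1]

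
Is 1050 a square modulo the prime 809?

Reduce the numerator: 1050 ≡ 241 (mod 809), so (1050|809) = (241|809).
241 ≡ 1 (mod 4), so quadratic reciprocity gives (241|809) = (809|241). Reduce: 809 ≡ 86 (mod 241). Now have (86|241).
Factor out 2: 86 = 2·43. Since 241 ≡ 1 (mod 8), (2|241) = +1. Now have (43|241).
241 ≡ 1 (mod 4), so quadratic reciprocity gives (43|241) = (241|43). Reduce: 241 ≡ 26 (mod 43). Now have (26|43).
Factor out 2: 26 = 2·13. Since 43 ≡ 3 (mod 8), (2|43) = -1. Now have -(13|43).
13 ≡ 1 (mod 4), so quadratic reciprocity gives (13|43) = (43|13). Reduce: 43 ≡ 4 (mod 13). Now have -(4|13).
Factor out 2: 4 = 2^2. Since 13 ≡ 5 (mod 8), (2|13) = -1, and (2|13)^2 = +1. Now have -(1|13).
(1|13) = 1. Collecting the sign factors: -1.
(1050|809) = -1, and 809 is prime, so 1050 is not a quadratic residue mod 809.

no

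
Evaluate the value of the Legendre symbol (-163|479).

-1

(-163|479)
  = -(163|479)    [479 ≡ 3 mod 4 ⇒ (-1|479) = -1]
  = (479|163)    [QR: both ≡ 3 mod 4, sign flips]
  = (153|163)    [479 ≡ 153 mod 163]
  = (163|153)    [QR: 153 ≡ 1 mod 4, sign kept]
  = (10|153)    [163 ≡ 10 mod 153]
  = (5|153)    [153 ≡ 1 mod 8 ⇒ (2|153) = +1]
  = (153|5)    [QR: 5 ≡ 1 mod 4, sign kept]
  = (3|5)    [153 ≡ 3 mod 5]
  = (5|3)    [QR: 5 ≡ 1 mod 4, sign kept]
  = (2|3)    [5 ≡ 2 mod 3]
  = -(1|3)    [3 ≡ 3 mod 8 ⇒ (2|3) = -1]
  = -1    [(1|3) = 1]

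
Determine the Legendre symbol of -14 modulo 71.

Reduce the numerator: -14 ≡ 57 (mod 71), so (-14 / 71) = (57 / 71).
57 ≡ 1 (mod 4), so quadratic reciprocity gives (57 / 71) = (71 / 57). Reduce: 71 ≡ 14 (mod 57). Now have (14 / 57).
Factor out 2: 14 = 2·7. Since 57 ≡ 1 (mod 8), (2 / 57) = +1. Now have (7 / 57).
57 ≡ 1 (mod 4), so quadratic reciprocity gives (7 / 57) = (57 / 7). Reduce: 57 ≡ 1 (mod 7). Now have (1 / 7).
(1 / 7) = 1. Collecting the sign factors: 1.

1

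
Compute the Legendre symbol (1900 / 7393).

-1

Factor out 2: 1900 = 2^2·475. Since 7393 ≡ 1 (mod 8), (2 / 7393) = +1, and (2 / 7393)^2 = +1. Now have (475 / 7393).
7393 ≡ 1 (mod 4), so quadratic reciprocity gives (475 / 7393) = (7393 / 475). Reduce: 7393 ≡ 268 (mod 475). Now have (268 / 475).
Factor out 2: 268 = 2^2·67. Since 475 ≡ 3 (mod 8), (2 / 475) = -1, and (2 / 475)^2 = +1. Now have (67 / 475).
Both 67 ≡ 3 and 475 ≡ 3 (mod 4), so reciprocity gives (67 / 475) = -(475 / 67). Reduce: 475 ≡ 6 (mod 67). Now have -(6 / 67).
Factor out 2: 6 = 2·3. Since 67 ≡ 3 (mod 8), (2 / 67) = -1. Now have (3 / 67).
Both 3 ≡ 3 and 67 ≡ 3 (mod 4), so reciprocity gives (3 / 67) = -(67 / 3). Reduce: 67 ≡ 1 (mod 3). Now have -(1 / 3).
(1 / 3) = 1. Collecting the sign factors: -1.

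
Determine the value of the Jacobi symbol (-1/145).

(-1/145)
  = (144/145)    [-1 ≡ 144 mod 145]
  = (9/145)    [145 ≡ 1 mod 8 ⇒ (2/145)^4 = +1]
  = (145/9)    [QR: 9 ≡ 1 mod 4, sign kept]
  = (1/9)    [145 ≡ 1 mod 9]
  = 1    [(1/9) = 1]

1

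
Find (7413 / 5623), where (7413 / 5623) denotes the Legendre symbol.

1

Reduce the numerator: 7413 ≡ 1790 (mod 5623), so (7413 / 5623) = (1790 / 5623).
Factor out 2: 1790 = 2·895. Since 5623 ≡ 7 (mod 8), (2 / 5623) = +1. Now have (895 / 5623).
Both 895 ≡ 3 and 5623 ≡ 3 (mod 4), so reciprocity gives (895 / 5623) = -(5623 / 895). Reduce: 5623 ≡ 253 (mod 895). Now have -(253 / 895).
253 ≡ 1 (mod 4), so quadratic reciprocity gives (253 / 895) = (895 / 253). Reduce: 895 ≡ 136 (mod 253). Now have -(136 / 253).
Factor out 2: 136 = 2^3·17. Since 253 ≡ 5 (mod 8), (2 / 253) = -1, and (2 / 253)^3 = -1. Now have (17 / 253).
17 ≡ 1 (mod 4), so quadratic reciprocity gives (17 / 253) = (253 / 17). Reduce: 253 ≡ 15 (mod 17). Now have (15 / 17).
17 ≡ 1 (mod 4), so quadratic reciprocity gives (15 / 17) = (17 / 15). Reduce: 17 ≡ 2 (mod 15). Now have (2 / 15).
Factor out 2: 2 = 2. Since 15 ≡ 7 (mod 8), (2 / 15) = +1. Now have (1 / 15).
(1 / 15) = 1. Collecting the sign factors: 1.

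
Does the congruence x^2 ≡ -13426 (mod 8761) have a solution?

yes

Pull out -1: (-13426/8761) = (-1/8761)·(13426/8761). Since 8761 ≡ 1 (mod 4), (-1/8761) = +1. Now have (13426/8761).
Reduce the numerator: 13426 ≡ 4665 (mod 8761), so (13426/8761) = (4665/8761).
4665 ≡ 1 (mod 4), so quadratic reciprocity gives (4665/8761) = (8761/4665). Reduce: 8761 ≡ 4096 (mod 4665). Now have (4096/4665).
Factor out 2: 4096 = 2^12. Since 4665 ≡ 1 (mod 8), (2/4665) = +1, and (2/4665)^12 = +1. Now have (1/4665).
(1/4665) = 1. Collecting the sign factors: 1.
(-13426/8761) = 1, and 8761 is prime, so -13426 is a quadratic residue mod 8761.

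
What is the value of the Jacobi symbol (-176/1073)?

Reduce the numerator: -176 ≡ 897 (mod 1073), so (-176/1073) = (897/1073).
897 ≡ 1 (mod 4), so quadratic reciprocity gives (897/1073) = (1073/897). Reduce: 1073 ≡ 176 (mod 897). Now have (176/897).
Factor out 2: 176 = 2^4·11. Since 897 ≡ 1 (mod 8), (2/897) = +1, and (2/897)^4 = +1. Now have (11/897).
897 ≡ 1 (mod 4), so quadratic reciprocity gives (11/897) = (897/11). Reduce: 897 ≡ 6 (mod 11). Now have (6/11).
Factor out 2: 6 = 2·3. Since 11 ≡ 3 (mod 8), (2/11) = -1. Now have -(3/11).
Both 3 ≡ 3 and 11 ≡ 3 (mod 4), so reciprocity gives (3/11) = -(11/3). Reduce: 11 ≡ 2 (mod 3). Now have (2/3).
Factor out 2: 2 = 2. Since 3 ≡ 3 (mod 8), (2/3) = -1. Now have -(1/3).
(1/3) = 1. Collecting the sign factors: -1.

-1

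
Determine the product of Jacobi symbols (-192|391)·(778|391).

By multiplicativity, (-192·778|391) = (-192|391)·(778|391).
First factor (-192|391):
(-192|391)
  = -(192|391)    [391 ≡ 3 mod 4 ⇒ (-1|391) = -1]
  = -(3|391)    [391 ≡ 7 mod 8 ⇒ (2|391)^6 = +1]
  = (391|3)    [QR: both ≡ 3 mod 4, sign flips]
  = (1|3)    [391 ≡ 1 mod 3]
  = 1    [(1|3) = 1]
Second factor (778|391):
(778|391)
  = (387|391)    [778 ≡ 387 mod 391]
  = -(391|387)    [QR: both ≡ 3 mod 4, sign flips]
  = -(4|387)    [391 ≡ 4 mod 387]
  = -(1|387)    [387 ≡ 3 mod 8 ⇒ (2|387)^2 = +1]
  = -1    [(1|387) = 1]
Product: (1)·(-1) = -1.

-1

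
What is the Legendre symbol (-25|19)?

-1

Reduce the numerator: -25 ≡ 13 (mod 19), so (-25|19) = (13|19).
13 ≡ 1 (mod 4), so quadratic reciprocity gives (13|19) = (19|13). Reduce: 19 ≡ 6 (mod 13). Now have (6|13).
Factor out 2: 6 = 2·3. Since 13 ≡ 5 (mod 8), (2|13) = -1. Now have -(3|13).
13 ≡ 1 (mod 4), so quadratic reciprocity gives (3|13) = (13|3). Reduce: 13 ≡ 1 (mod 3). Now have -(1|3).
(1|3) = 1. Collecting the sign factors: -1.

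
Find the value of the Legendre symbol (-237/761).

-1

Reduce the numerator: -237 ≡ 524 (mod 761), so (-237/761) = (524/761).
Factor out 2: 524 = 2^2·131. Since 761 ≡ 1 (mod 8), (2/761) = +1, and (2/761)^2 = +1. Now have (131/761).
761 ≡ 1 (mod 4), so quadratic reciprocity gives (131/761) = (761/131). Reduce: 761 ≡ 106 (mod 131). Now have (106/131).
Factor out 2: 106 = 2·53. Since 131 ≡ 3 (mod 8), (2/131) = -1. Now have -(53/131).
53 ≡ 1 (mod 4), so quadratic reciprocity gives (53/131) = (131/53). Reduce: 131 ≡ 25 (mod 53). Now have -(25/53).
25 ≡ 1 (mod 4), so quadratic reciprocity gives (25/53) = (53/25). Reduce: 53 ≡ 3 (mod 25). Now have -(3/25).
25 ≡ 1 (mod 4), so quadratic reciprocity gives (3/25) = (25/3). Reduce: 25 ≡ 1 (mod 3). Now have -(1/3).
(1/3) = 1. Collecting the sign factors: -1.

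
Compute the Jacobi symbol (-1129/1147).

-1

(-1129/1147)
  = (18/1147)    [-1129 ≡ 18 mod 1147]
  = -(9/1147)    [1147 ≡ 3 mod 8 ⇒ (2/1147) = -1]
  = -(1147/9)    [QR: 9 ≡ 1 mod 4, sign kept]
  = -(4/9)    [1147 ≡ 4 mod 9]
  = -(1/9)    [9 ≡ 1 mod 8 ⇒ (2/9)^2 = +1]
  = -1    [(1/9) = 1]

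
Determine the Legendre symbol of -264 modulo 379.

1

Reduce the numerator: -264 ≡ 115 (mod 379), so (-264/379) = (115/379).
Both 115 ≡ 3 and 379 ≡ 3 (mod 4), so reciprocity gives (115/379) = -(379/115). Reduce: 379 ≡ 34 (mod 115). Now have -(34/115).
Factor out 2: 34 = 2·17. Since 115 ≡ 3 (mod 8), (2/115) = -1. Now have (17/115).
17 ≡ 1 (mod 4), so quadratic reciprocity gives (17/115) = (115/17). Reduce: 115 ≡ 13 (mod 17). Now have (13/17).
13 ≡ 1 (mod 4), so quadratic reciprocity gives (13/17) = (17/13). Reduce: 17 ≡ 4 (mod 13). Now have (4/13).
Factor out 2: 4 = 2^2. Since 13 ≡ 5 (mod 8), (2/13) = -1, and (2/13)^2 = +1. Now have (1/13).
(1/13) = 1. Collecting the sign factors: 1.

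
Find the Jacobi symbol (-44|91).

(-44|91)
  = -(44|91)    [91 ≡ 3 mod 4 ⇒ (-1|91) = -1]
  = -(11|91)    [91 ≡ 3 mod 8 ⇒ (2|91)^2 = +1]
  = (91|11)    [QR: both ≡ 3 mod 4, sign flips]
  = (3|11)    [91 ≡ 3 mod 11]
  = -(11|3)    [QR: both ≡ 3 mod 4, sign flips]
  = -(2|3)    [11 ≡ 2 mod 3]
  = (1|3)    [3 ≡ 3 mod 8 ⇒ (2|3) = -1]
  = 1    [(1|3) = 1]

1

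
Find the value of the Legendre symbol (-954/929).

1

(-954/929)
  = (904/929)    [-954 ≡ 904 mod 929]
  = (113/929)    [929 ≡ 1 mod 8 ⇒ (2/929)^3 = +1]
  = (929/113)    [QR: 113 ≡ 1 mod 4, sign kept]
  = (25/113)    [929 ≡ 25 mod 113]
  = (113/25)    [QR: 25 ≡ 1 mod 4, sign kept]
  = (13/25)    [113 ≡ 13 mod 25]
  = (25/13)    [QR: 13 ≡ 1 mod 4, sign kept]
  = (12/13)    [25 ≡ 12 mod 13]
  = (3/13)    [13 ≡ 5 mod 8 ⇒ (2/13)^2 = +1]
  = (13/3)    [QR: 13 ≡ 1 mod 4, sign kept]
  = (1/3)    [13 ≡ 1 mod 3]
  = 1    [(1/3) = 1]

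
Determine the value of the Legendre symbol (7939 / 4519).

-1

Reduce the numerator: 7939 ≡ 3420 (mod 4519), so (7939 / 4519) = (3420 / 4519).
Factor out 2: 3420 = 2^2·855. Since 4519 ≡ 7 (mod 8), (2 / 4519) = +1, and (2 / 4519)^2 = +1. Now have (855 / 4519).
Both 855 ≡ 3 and 4519 ≡ 3 (mod 4), so reciprocity gives (855 / 4519) = -(4519 / 855). Reduce: 4519 ≡ 244 (mod 855). Now have -(244 / 855).
Factor out 2: 244 = 2^2·61. Since 855 ≡ 7 (mod 8), (2 / 855) = +1, and (2 / 855)^2 = +1. Now have -(61 / 855).
61 ≡ 1 (mod 4), so quadratic reciprocity gives (61 / 855) = (855 / 61). Reduce: 855 ≡ 1 (mod 61). Now have -(1 / 61).
(1 / 61) = 1. Collecting the sign factors: -1.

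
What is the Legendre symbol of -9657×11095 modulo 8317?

By multiplicativity, (-9657·11095/8317) = (-9657/8317)·(11095/8317).
First factor (-9657/8317):
Pull out -1: (-9657/8317) = (-1/8317)·(9657/8317). Since 8317 ≡ 1 (mod 4), (-1/8317) = +1. Now have (9657/8317).
Reduce the numerator: 9657 ≡ 1340 (mod 8317), so (9657/8317) = (1340/8317).
Factor out 2: 1340 = 2^2·335. Since 8317 ≡ 5 (mod 8), (2/8317) = -1, and (2/8317)^2 = +1. Now have (335/8317).
8317 ≡ 1 (mod 4), so quadratic reciprocity gives (335/8317) = (8317/335). Reduce: 8317 ≡ 277 (mod 335). Now have (277/335).
277 ≡ 1 (mod 4), so quadratic reciprocity gives (277/335) = (335/277). Reduce: 335 ≡ 58 (mod 277). Now have (58/277).
Factor out 2: 58 = 2·29. Since 277 ≡ 5 (mod 8), (2/277) = -1. Now have -(29/277).
29 ≡ 1 (mod 4), so quadratic reciprocity gives (29/277) = (277/29). Reduce: 277 ≡ 16 (mod 29). Now have -(16/29).
Factor out 2: 16 = 2^4. Since 29 ≡ 5 (mod 8), (2/29) = -1, and (2/29)^4 = +1. Now have -(1/29).
(1/29) = 1. Collecting the sign factors: -1.
Second factor (11095/8317):
Reduce the numerator: 11095 ≡ 2778 (mod 8317), so (11095/8317) = (2778/8317).
Factor out 2: 2778 = 2·1389. Since 8317 ≡ 5 (mod 8), (2/8317) = -1. Now have -(1389/8317).
1389 ≡ 1 (mod 4), so quadratic reciprocity gives (1389/8317) = (8317/1389). Reduce: 8317 ≡ 1372 (mod 1389). Now have -(1372/1389).
Factor out 2: 1372 = 2^2·343. Since 1389 ≡ 5 (mod 8), (2/1389) = -1, and (2/1389)^2 = +1. Now have -(343/1389).
1389 ≡ 1 (mod 4), so quadratic reciprocity gives (343/1389) = (1389/343). Reduce: 1389 ≡ 17 (mod 343). Now have -(17/343).
17 ≡ 1 (mod 4), so quadratic reciprocity gives (17/343) = (343/17). Reduce: 343 ≡ 3 (mod 17). Now have -(3/17).
17 ≡ 1 (mod 4), so quadratic reciprocity gives (3/17) = (17/3). Reduce: 17 ≡ 2 (mod 3). Now have -(2/3).
Factor out 2: 2 = 2. Since 3 ≡ 3 (mod 8), (2/3) = -1. Now have (1/3).
(1/3) = 1. Collecting the sign factors: 1.
Product: (-1)·(1) = -1.

-1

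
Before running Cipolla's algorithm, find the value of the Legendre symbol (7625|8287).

(7625|8287)
  = (8287|7625)    [QR: 7625 ≡ 1 mod 4, sign kept]
  = (662|7625)    [8287 ≡ 662 mod 7625]
  = (331|7625)    [7625 ≡ 1 mod 8 ⇒ (2|7625) = +1]
  = (7625|331)    [QR: 7625 ≡ 1 mod 4, sign kept]
  = (12|331)    [7625 ≡ 12 mod 331]
  = (3|331)    [331 ≡ 3 mod 8 ⇒ (2|331)^2 = +1]
  = -(331|3)    [QR: both ≡ 3 mod 4, sign flips]
  = -(1|3)    [331 ≡ 1 mod 3]
  = -1    [(1|3) = 1]

-1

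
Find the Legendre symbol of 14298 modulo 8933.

-1

(14298/8933)
  = (5365/8933)    [14298 ≡ 5365 mod 8933]
  = (8933/5365)    [QR: 5365 ≡ 1 mod 4, sign kept]
  = (3568/5365)    [8933 ≡ 3568 mod 5365]
  = (223/5365)    [5365 ≡ 5 mod 8 ⇒ (2/5365)^4 = +1]
  = (5365/223)    [QR: 5365 ≡ 1 mod 4, sign kept]
  = (13/223)    [5365 ≡ 13 mod 223]
  = (223/13)    [QR: 13 ≡ 1 mod 4, sign kept]
  = (2/13)    [223 ≡ 2 mod 13]
  = -(1/13)    [13 ≡ 5 mod 8 ⇒ (2/13) = -1]
  = -1    [(1/13) = 1]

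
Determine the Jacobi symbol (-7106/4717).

-1

Pull out -1: (-7106/4717) = (-1/4717)·(7106/4717). Since 4717 ≡ 1 (mod 4), (-1/4717) = +1. Now have (7106/4717).
Reduce the numerator: 7106 ≡ 2389 (mod 4717), so (7106/4717) = (2389/4717).
2389 ≡ 1 (mod 4), so quadratic reciprocity gives (2389/4717) = (4717/2389). Reduce: 4717 ≡ 2328 (mod 2389). Now have (2328/2389).
Factor out 2: 2328 = 2^3·291. Since 2389 ≡ 5 (mod 8), (2/2389) = -1, and (2/2389)^3 = -1. Now have -(291/2389).
2389 ≡ 1 (mod 4), so quadratic reciprocity gives (291/2389) = (2389/291). Reduce: 2389 ≡ 61 (mod 291). Now have -(61/291).
61 ≡ 1 (mod 4), so quadratic reciprocity gives (61/291) = (291/61). Reduce: 291 ≡ 47 (mod 61). Now have -(47/61).
61 ≡ 1 (mod 4), so quadratic reciprocity gives (47/61) = (61/47). Reduce: 61 ≡ 14 (mod 47). Now have -(14/47).
Factor out 2: 14 = 2·7. Since 47 ≡ 7 (mod 8), (2/47) = +1. Now have -(7/47).
Both 7 ≡ 3 and 47 ≡ 3 (mod 4), so reciprocity gives (7/47) = -(47/7). Reduce: 47 ≡ 5 (mod 7). Now have (5/7).
5 ≡ 1 (mod 4), so quadratic reciprocity gives (5/7) = (7/5). Reduce: 7 ≡ 2 (mod 5). Now have (2/5).
Factor out 2: 2 = 2. Since 5 ≡ 5 (mod 8), (2/5) = -1. Now have -(1/5).
(1/5) = 1. Collecting the sign factors: -1.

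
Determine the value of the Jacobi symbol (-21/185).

Reduce the numerator: -21 ≡ 164 (mod 185), so (-21/185) = (164/185).
Factor out 2: 164 = 2^2·41. Since 185 ≡ 1 (mod 8), (2/185) = +1, and (2/185)^2 = +1. Now have (41/185).
41 ≡ 1 (mod 4), so quadratic reciprocity gives (41/185) = (185/41). Reduce: 185 ≡ 21 (mod 41). Now have (21/41).
21 ≡ 1 (mod 4), so quadratic reciprocity gives (21/41) = (41/21). Reduce: 41 ≡ 20 (mod 21). Now have (20/21).
Factor out 2: 20 = 2^2·5. Since 21 ≡ 5 (mod 8), (2/21) = -1, and (2/21)^2 = +1. Now have (5/21).
5 ≡ 1 (mod 4), so quadratic reciprocity gives (5/21) = (21/5). Reduce: 21 ≡ 1 (mod 5). Now have (1/5).
(1/5) = 1. Collecting the sign factors: 1.

1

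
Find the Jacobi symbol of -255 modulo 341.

-1

(-255/341)
  = (255/341)    [341 ≡ 1 mod 4 ⇒ (-1/341) = +1]
  = (341/255)    [QR: 341 ≡ 1 mod 4, sign kept]
  = (86/255)    [341 ≡ 86 mod 255]
  = (43/255)    [255 ≡ 7 mod 8 ⇒ (2/255) = +1]
  = -(255/43)    [QR: both ≡ 3 mod 4, sign flips]
  = -(40/43)    [255 ≡ 40 mod 43]
  = (5/43)    [43 ≡ 3 mod 8 ⇒ (2/43)^3 = -1]
  = (43/5)    [QR: 5 ≡ 1 mod 4, sign kept]
  = (3/5)    [43 ≡ 3 mod 5]
  = (5/3)    [QR: 5 ≡ 1 mod 4, sign kept]
  = (2/3)    [5 ≡ 2 mod 3]
  = -(1/3)    [3 ≡ 3 mod 8 ⇒ (2/3) = -1]
  = -1    [(1/3) = 1]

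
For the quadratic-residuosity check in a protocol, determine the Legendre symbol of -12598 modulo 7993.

-1

(-12598/7993)
  = (3388/7993)    [-12598 ≡ 3388 mod 7993]
  = (847/7993)    [7993 ≡ 1 mod 8 ⇒ (2/7993)^2 = +1]
  = (7993/847)    [QR: 7993 ≡ 1 mod 4, sign kept]
  = (370/847)    [7993 ≡ 370 mod 847]
  = (185/847)    [847 ≡ 7 mod 8 ⇒ (2/847) = +1]
  = (847/185)    [QR: 185 ≡ 1 mod 4, sign kept]
  = (107/185)    [847 ≡ 107 mod 185]
  = (185/107)    [QR: 185 ≡ 1 mod 4, sign kept]
  = (78/107)    [185 ≡ 78 mod 107]
  = -(39/107)    [107 ≡ 3 mod 8 ⇒ (2/107) = -1]
  = (107/39)    [QR: both ≡ 3 mod 4, sign flips]
  = (29/39)    [107 ≡ 29 mod 39]
  = (39/29)    [QR: 29 ≡ 1 mod 4, sign kept]
  = (10/29)    [39 ≡ 10 mod 29]
  = -(5/29)    [29 ≡ 5 mod 8 ⇒ (2/29) = -1]
  = -(29/5)    [QR: 5 ≡ 1 mod 4, sign kept]
  = -(4/5)    [29 ≡ 4 mod 5]
  = -(1/5)    [5 ≡ 5 mod 8 ⇒ (2/5)^2 = +1]
  = -1    [(1/5) = 1]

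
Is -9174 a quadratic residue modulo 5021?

no

Pull out -1: (-9174|5021) = (-1|5021)·(9174|5021). Since 5021 ≡ 1 (mod 4), (-1|5021) = +1. Now have (9174|5021).
Reduce the numerator: 9174 ≡ 4153 (mod 5021), so (9174|5021) = (4153|5021).
4153 ≡ 1 (mod 4), so quadratic reciprocity gives (4153|5021) = (5021|4153). Reduce: 5021 ≡ 868 (mod 4153). Now have (868|4153).
Factor out 2: 868 = 2^2·217. Since 4153 ≡ 1 (mod 8), (2|4153) = +1, and (2|4153)^2 = +1. Now have (217|4153).
217 ≡ 1 (mod 4), so quadratic reciprocity gives (217|4153) = (4153|217). Reduce: 4153 ≡ 30 (mod 217). Now have (30|217).
Factor out 2: 30 = 2·15. Since 217 ≡ 1 (mod 8), (2|217) = +1. Now have (15|217).
217 ≡ 1 (mod 4), so quadratic reciprocity gives (15|217) = (217|15). Reduce: 217 ≡ 7 (mod 15). Now have (7|15).
Both 7 ≡ 3 and 15 ≡ 3 (mod 4), so reciprocity gives (7|15) = -(15|7). Reduce: 15 ≡ 1 (mod 7). Now have -(1|7).
(1|7) = 1. Collecting the sign factors: -1.
(-9174|5021) = -1, and 5021 is prime, so -9174 is not a quadratic residue mod 5021.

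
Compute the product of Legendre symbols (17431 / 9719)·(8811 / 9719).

By multiplicativity, (17431·8811 / 9719) = (17431 / 9719)·(8811 / 9719).
First factor (17431 / 9719):
Reduce the numerator: 17431 ≡ 7712 (mod 9719), so (17431 / 9719) = (7712 / 9719).
Factor out 2: 7712 = 2^5·241. Since 9719 ≡ 7 (mod 8), (2 / 9719) = +1, and (2 / 9719)^5 = +1. Now have (241 / 9719).
241 ≡ 1 (mod 4), so quadratic reciprocity gives (241 / 9719) = (9719 / 241). Reduce: 9719 ≡ 79 (mod 241). Now have (79 / 241).
241 ≡ 1 (mod 4), so quadratic reciprocity gives (79 / 241) = (241 / 79). Reduce: 241 ≡ 4 (mod 79). Now have (4 / 79).
Factor out 2: 4 = 2^2. Since 79 ≡ 7 (mod 8), (2 / 79) = +1, and (2 / 79)^2 = +1. Now have (1 / 79).
(1 / 79) = 1. Collecting the sign factors: 1.
Second factor (8811 / 9719):
Both 8811 ≡ 3 and 9719 ≡ 3 (mod 4), so reciprocity gives (8811 / 9719) = -(9719 / 8811). Reduce: 9719 ≡ 908 (mod 8811). Now have -(908 / 8811).
Factor out 2: 908 = 2^2·227. Since 8811 ≡ 3 (mod 8), (2 / 8811) = -1, and (2 / 8811)^2 = +1. Now have -(227 / 8811).
Both 227 ≡ 3 and 8811 ≡ 3 (mod 4), so reciprocity gives (227 / 8811) = -(8811 / 227). Reduce: 8811 ≡ 185 (mod 227). Now have (185 / 227).
185 ≡ 1 (mod 4), so quadratic reciprocity gives (185 / 227) = (227 / 185). Reduce: 227 ≡ 42 (mod 185). Now have (42 / 185).
Factor out 2: 42 = 2·21. Since 185 ≡ 1 (mod 8), (2 / 185) = +1. Now have (21 / 185).
21 ≡ 1 (mod 4), so quadratic reciprocity gives (21 / 185) = (185 / 21). Reduce: 185 ≡ 17 (mod 21). Now have (17 / 21).
17 ≡ 1 (mod 4), so quadratic reciprocity gives (17 / 21) = (21 / 17). Reduce: 21 ≡ 4 (mod 17). Now have (4 / 17).
Factor out 2: 4 = 2^2. Since 17 ≡ 1 (mod 8), (2 / 17) = +1, and (2 / 17)^2 = +1. Now have (1 / 17).
(1 / 17) = 1. Collecting the sign factors: 1.
Product: (1)·(1) = 1.

1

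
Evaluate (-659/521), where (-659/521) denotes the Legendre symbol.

1

(-659/521)
  = (383/521)    [-659 ≡ 383 mod 521]
  = (521/383)    [QR: 521 ≡ 1 mod 4, sign kept]
  = (138/383)    [521 ≡ 138 mod 383]
  = (69/383)    [383 ≡ 7 mod 8 ⇒ (2/383) = +1]
  = (383/69)    [QR: 69 ≡ 1 mod 4, sign kept]
  = (38/69)    [383 ≡ 38 mod 69]
  = -(19/69)    [69 ≡ 5 mod 8 ⇒ (2/69) = -1]
  = -(69/19)    [QR: 69 ≡ 1 mod 4, sign kept]
  = -(12/19)    [69 ≡ 12 mod 19]
  = -(3/19)    [19 ≡ 3 mod 8 ⇒ (2/19)^2 = +1]
  = (19/3)    [QR: both ≡ 3 mod 4, sign flips]
  = (1/3)    [19 ≡ 1 mod 3]
  = 1    [(1/3) = 1]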